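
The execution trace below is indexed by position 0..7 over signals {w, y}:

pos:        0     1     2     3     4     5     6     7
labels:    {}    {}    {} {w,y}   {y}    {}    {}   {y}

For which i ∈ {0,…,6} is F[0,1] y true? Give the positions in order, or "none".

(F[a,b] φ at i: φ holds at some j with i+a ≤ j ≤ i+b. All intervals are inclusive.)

Evaluate at each i in [0,6]:
  i=0: ✗ (none in [0,1])
  i=1: ✗ (none in [1,2])
  i=2: ✓ (witness j=3)
  i=3: ✓ (witness j=3)
  i=4: ✓ (witness j=4)
  i=5: ✗ (none in [5,6])
  i=6: ✓ (witness j=7)

2, 3, 4, 6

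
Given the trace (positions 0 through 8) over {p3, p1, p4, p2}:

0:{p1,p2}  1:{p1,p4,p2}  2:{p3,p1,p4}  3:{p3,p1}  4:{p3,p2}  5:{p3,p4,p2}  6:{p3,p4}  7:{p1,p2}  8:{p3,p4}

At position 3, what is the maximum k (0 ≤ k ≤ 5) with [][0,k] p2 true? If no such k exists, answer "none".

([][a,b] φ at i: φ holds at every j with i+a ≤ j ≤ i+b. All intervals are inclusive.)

none

p2 must hold from j=3 onward; find where it first fails.
  j=3: fails → no k works.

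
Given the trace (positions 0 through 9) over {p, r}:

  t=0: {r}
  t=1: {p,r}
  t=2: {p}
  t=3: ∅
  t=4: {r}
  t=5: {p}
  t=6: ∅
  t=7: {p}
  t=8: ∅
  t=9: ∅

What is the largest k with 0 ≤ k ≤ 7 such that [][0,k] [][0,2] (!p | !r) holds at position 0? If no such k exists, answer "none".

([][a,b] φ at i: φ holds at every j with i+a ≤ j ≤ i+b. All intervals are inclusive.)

none

[][0,2] (!p | !r) must hold from j=0 onward; find where it first fails.
  j=0: fails → no k works.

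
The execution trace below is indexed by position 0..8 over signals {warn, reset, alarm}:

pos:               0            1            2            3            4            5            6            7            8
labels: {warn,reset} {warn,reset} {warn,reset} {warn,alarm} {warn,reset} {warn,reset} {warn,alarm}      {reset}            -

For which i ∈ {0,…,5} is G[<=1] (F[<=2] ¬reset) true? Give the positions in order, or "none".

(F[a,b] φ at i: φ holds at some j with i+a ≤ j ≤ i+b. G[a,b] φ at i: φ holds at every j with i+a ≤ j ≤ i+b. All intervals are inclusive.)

Evaluate at each i in [0,5]:
  i=0: ✗ (fails at j=0)
  i=1: ✓ (all of [1,2])
  i=2: ✓ (all of [2,3])
  i=3: ✓ (all of [3,4])
  i=4: ✓ (all of [4,5])
  i=5: ✓ (all of [5,6])

1, 2, 3, 4, 5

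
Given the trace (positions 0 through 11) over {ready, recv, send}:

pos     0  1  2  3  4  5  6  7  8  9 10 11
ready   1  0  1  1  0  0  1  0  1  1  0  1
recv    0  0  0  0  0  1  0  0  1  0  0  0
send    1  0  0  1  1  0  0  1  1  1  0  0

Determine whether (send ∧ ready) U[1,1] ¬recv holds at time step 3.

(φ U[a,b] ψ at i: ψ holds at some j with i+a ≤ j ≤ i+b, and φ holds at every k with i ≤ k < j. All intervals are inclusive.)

Need some j in [4,4] with ¬recv, and (send ∧ ready) at every k in [3,j-1].
  j=4: ¬recv holds; (send ∧ ready) holds at every k in [3,3] → satisfied.

Yes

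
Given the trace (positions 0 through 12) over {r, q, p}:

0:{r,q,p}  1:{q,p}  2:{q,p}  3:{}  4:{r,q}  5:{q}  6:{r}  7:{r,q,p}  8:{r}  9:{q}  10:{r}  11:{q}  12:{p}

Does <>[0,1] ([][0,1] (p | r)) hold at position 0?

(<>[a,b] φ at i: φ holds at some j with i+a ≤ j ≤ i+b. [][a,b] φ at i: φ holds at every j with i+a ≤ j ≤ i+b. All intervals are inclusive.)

True

Check [][0,1] (p | r) at each j in [0,1]:
  j=0: holds on [0,1]
  j=1: holds on [1,2]
Found at j=0 → formula holds.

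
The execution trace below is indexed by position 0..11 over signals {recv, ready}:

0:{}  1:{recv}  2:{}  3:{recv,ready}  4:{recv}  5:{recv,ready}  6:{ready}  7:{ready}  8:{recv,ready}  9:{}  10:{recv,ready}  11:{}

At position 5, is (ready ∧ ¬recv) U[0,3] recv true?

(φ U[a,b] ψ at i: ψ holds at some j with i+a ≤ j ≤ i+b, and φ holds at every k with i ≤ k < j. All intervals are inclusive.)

Holds

Need some j in [5,8] with recv, and (ready ∧ ¬recv) at every k in [5,j-1].
  j=5: recv holds; no prefix to check → satisfied.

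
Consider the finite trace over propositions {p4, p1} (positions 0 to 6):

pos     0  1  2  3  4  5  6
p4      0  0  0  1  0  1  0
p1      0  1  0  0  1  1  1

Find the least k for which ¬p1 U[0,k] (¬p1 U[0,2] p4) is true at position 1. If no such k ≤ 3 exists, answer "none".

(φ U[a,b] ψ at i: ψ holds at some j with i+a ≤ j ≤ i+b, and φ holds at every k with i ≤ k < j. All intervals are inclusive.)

Need earliest j ≥ 1 with (¬p1 U[0,2] p4), and ¬p1 at every k in [1,j-1].
  j=1: rhs fails.
  j=2: rhs holds but lhs fails at k=1.
  j=3: rhs holds but lhs fails at k=1.
  j=4: rhs fails.
No witness within the range → none.

none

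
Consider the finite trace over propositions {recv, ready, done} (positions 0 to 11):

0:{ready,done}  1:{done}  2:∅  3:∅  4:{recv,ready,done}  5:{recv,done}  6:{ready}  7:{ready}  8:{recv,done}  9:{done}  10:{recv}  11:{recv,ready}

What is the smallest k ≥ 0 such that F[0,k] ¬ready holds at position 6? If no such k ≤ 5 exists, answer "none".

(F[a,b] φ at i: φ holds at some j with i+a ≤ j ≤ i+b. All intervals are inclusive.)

2

Scan j = 6,7,… for ¬ready:
  j=6: fails
  j=7: fails
  j=8: holds
First hit at j=8, so smallest k = 8-6 = 2.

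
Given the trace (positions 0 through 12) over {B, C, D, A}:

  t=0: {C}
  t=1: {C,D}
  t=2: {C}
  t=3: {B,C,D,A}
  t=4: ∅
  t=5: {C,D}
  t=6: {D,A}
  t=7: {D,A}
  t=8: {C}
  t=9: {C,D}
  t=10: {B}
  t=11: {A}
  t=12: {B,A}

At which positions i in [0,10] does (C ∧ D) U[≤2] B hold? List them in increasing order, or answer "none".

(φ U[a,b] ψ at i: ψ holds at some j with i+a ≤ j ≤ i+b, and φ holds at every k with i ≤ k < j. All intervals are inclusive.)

3, 9, 10

Evaluate at each i in [0,10]:
  i=0: ✗ (no rhs in [0,2])
  i=1: ✗ (lhs fails at k=2 before rhs at j=3)
  i=2: ✗ (lhs fails at k=2 before rhs at j=3)
  i=3: ✓ (rhs at j=3)
  i=4: ✗ (no rhs in [4,6])
  i=5: ✗ (no rhs in [5,7])
  i=6: ✗ (no rhs in [6,8])
  i=7: ✗ (no rhs in [7,9])
  i=8: ✗ (lhs fails at k=8 before rhs at j=10)
  i=9: ✓ (rhs at j=10; lhs holds on [9,9])
  i=10: ✓ (rhs at j=10)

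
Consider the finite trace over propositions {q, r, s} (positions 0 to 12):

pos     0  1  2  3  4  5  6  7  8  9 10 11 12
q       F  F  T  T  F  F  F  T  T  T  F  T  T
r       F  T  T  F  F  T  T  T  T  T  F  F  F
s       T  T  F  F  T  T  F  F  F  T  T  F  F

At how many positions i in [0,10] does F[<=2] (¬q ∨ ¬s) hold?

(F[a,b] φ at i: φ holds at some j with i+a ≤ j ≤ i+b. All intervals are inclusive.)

Evaluate at each i in [0,10]:
  i=0: ✓ (witness j=0)
  i=1: ✓ (witness j=1)
  i=2: ✓ (witness j=2)
  i=3: ✓ (witness j=3)
  i=4: ✓ (witness j=4)
  i=5: ✓ (witness j=5)
  i=6: ✓ (witness j=6)
  i=7: ✓ (witness j=7)
  i=8: ✓ (witness j=8)
  i=9: ✓ (witness j=10)
  i=10: ✓ (witness j=10)
Positions where it holds: {0, 1, 2, 3, 4, 5, 6, 7, 8, 9, 10} → 11.

11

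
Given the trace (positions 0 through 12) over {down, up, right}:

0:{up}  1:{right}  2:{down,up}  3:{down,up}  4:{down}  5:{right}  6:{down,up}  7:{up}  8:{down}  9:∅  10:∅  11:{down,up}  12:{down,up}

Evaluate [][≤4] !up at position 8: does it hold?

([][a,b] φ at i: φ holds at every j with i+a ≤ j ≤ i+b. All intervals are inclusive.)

False

Check !up at every j in [8,12]:
  j=8: true
  j=9: true
  j=10: true
  j=11: false
  j=12: false
Fails at j=11 → formula fails.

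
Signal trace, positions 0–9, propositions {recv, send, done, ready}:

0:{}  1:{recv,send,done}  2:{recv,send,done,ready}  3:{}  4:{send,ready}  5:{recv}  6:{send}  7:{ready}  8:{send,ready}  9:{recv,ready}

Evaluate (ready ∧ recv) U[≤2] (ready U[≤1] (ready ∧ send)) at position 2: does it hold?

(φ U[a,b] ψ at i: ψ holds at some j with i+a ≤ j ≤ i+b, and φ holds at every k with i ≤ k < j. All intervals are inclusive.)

Need some j in [2,4] with (ready U[≤1] (ready ∧ send)), and (ready ∧ recv) at every k in [2,j-1].
  j=2: (ready U[≤1] (ready ∧ send)) holds; no prefix to check → satisfied.

Yes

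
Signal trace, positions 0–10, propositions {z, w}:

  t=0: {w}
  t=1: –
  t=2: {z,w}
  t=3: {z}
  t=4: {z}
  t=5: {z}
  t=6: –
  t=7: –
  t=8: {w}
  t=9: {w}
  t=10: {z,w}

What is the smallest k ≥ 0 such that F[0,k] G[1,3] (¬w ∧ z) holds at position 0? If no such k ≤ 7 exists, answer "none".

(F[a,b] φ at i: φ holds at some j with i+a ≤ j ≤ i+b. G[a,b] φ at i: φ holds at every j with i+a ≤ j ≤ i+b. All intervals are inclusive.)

Scan j = 0,1,… for G[1,3] (¬w ∧ z):
  j=0: fails
  j=1: fails
  j=2: holds
First hit at j=2, so smallest k = 2-0 = 2.

2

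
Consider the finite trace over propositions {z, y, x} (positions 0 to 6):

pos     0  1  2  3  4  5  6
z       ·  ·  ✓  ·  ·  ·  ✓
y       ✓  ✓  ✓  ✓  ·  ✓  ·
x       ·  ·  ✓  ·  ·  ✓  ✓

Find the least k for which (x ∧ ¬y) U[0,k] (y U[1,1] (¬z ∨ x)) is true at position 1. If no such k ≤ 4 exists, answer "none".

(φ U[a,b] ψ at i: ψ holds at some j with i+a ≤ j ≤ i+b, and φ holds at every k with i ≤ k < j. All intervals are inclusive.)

0

Need earliest j ≥ 1 with (y U[1,1] (¬z ∨ x)), and (x ∧ ¬y) at every k in [1,j-1].
  j=1: rhs holds (empty prefix). k = 0.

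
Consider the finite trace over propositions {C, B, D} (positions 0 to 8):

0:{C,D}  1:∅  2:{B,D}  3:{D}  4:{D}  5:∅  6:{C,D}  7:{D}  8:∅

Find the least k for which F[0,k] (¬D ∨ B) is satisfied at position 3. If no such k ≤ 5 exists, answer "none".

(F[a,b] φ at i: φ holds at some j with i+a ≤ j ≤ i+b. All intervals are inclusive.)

Scan j = 3,4,… for (¬D ∨ B):
  j=3: fails
  j=4: fails
  j=5: holds
First hit at j=5, so smallest k = 5-3 = 2.

2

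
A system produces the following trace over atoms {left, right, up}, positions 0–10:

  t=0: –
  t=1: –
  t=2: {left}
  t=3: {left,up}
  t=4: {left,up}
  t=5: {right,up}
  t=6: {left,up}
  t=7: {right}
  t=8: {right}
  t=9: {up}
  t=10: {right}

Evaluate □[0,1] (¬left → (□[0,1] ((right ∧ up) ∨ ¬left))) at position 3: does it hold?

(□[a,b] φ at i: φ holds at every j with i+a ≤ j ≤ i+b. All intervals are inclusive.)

True

Check (¬left → (□[0,1] ((right ∧ up) ∨ ¬left))) at every j in [3,4]:
  j=3: antecedent false → ✓
  j=4: antecedent false → ✓
All positions satisfy it → formula holds.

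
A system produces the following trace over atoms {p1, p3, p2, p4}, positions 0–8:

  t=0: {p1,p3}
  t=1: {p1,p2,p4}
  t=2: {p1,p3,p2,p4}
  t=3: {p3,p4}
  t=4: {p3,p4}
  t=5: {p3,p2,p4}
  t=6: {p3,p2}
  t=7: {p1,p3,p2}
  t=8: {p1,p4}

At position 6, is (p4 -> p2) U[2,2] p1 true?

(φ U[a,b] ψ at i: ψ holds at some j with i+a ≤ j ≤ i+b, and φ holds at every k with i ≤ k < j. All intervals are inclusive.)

Yes

Need some j in [8,8] with p1, and (p4 -> p2) at every k in [6,j-1].
  j=8: p1 holds; (p4 -> p2) holds at every k in [6,7] → satisfied.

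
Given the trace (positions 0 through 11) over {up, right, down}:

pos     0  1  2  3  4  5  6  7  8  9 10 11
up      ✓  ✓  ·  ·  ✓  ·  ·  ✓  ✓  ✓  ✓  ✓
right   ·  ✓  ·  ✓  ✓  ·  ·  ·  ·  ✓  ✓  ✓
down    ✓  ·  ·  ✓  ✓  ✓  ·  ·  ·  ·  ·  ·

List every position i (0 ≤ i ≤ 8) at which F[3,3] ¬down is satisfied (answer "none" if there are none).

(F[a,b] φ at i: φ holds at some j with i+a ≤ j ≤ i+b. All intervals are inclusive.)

Evaluate at each i in [0,8]:
  i=0: ✗ (none in [3,3])
  i=1: ✗ (none in [4,4])
  i=2: ✗ (none in [5,5])
  i=3: ✓ (witness j=6)
  i=4: ✓ (witness j=7)
  i=5: ✓ (witness j=8)
  i=6: ✓ (witness j=9)
  i=7: ✓ (witness j=10)
  i=8: ✓ (witness j=11)

3, 4, 5, 6, 7, 8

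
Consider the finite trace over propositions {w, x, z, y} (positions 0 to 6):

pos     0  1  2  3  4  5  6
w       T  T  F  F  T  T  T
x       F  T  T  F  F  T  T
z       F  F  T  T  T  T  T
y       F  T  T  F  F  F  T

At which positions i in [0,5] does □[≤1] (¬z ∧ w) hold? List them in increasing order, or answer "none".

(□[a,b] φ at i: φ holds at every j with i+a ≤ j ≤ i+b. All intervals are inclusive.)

0

Evaluate at each i in [0,5]:
  i=0: ✓ (all of [0,1])
  i=1: ✗ (fails at j=2)
  i=2: ✗ (fails at j=2)
  i=3: ✗ (fails at j=3)
  i=4: ✗ (fails at j=4)
  i=5: ✗ (fails at j=5)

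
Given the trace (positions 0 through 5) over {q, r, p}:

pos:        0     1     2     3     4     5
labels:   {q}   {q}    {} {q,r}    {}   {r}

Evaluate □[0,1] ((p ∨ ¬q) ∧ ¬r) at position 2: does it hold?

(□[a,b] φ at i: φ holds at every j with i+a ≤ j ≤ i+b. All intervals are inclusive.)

No

Check ((p ∨ ¬q) ∧ ¬r) at every j in [2,3]:
  j=2: true
  j=3: false
Fails at j=3 → formula fails.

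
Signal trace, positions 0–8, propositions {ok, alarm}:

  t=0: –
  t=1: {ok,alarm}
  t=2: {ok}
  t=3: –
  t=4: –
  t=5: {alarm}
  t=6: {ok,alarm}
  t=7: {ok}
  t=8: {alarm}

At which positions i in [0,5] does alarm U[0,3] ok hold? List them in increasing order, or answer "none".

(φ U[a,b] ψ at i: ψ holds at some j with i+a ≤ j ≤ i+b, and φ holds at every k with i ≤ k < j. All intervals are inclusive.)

1, 2, 5

Evaluate at each i in [0,5]:
  i=0: ✗ (lhs fails at k=0 before rhs at j=1)
  i=1: ✓ (rhs at j=1)
  i=2: ✓ (rhs at j=2)
  i=3: ✗ (lhs fails at k=3 before rhs at j=6)
  i=4: ✗ (lhs fails at k=4 before rhs at j=6)
  i=5: ✓ (rhs at j=6; lhs holds on [5,5])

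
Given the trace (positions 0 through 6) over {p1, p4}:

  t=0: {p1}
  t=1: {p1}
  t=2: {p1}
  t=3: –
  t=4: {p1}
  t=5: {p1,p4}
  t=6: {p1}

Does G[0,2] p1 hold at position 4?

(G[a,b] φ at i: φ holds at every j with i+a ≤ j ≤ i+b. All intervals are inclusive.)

Check p1 at every j in [4,6]:
  j=4: true
  j=5: true
  j=6: true
All positions satisfy it → formula holds.

Yes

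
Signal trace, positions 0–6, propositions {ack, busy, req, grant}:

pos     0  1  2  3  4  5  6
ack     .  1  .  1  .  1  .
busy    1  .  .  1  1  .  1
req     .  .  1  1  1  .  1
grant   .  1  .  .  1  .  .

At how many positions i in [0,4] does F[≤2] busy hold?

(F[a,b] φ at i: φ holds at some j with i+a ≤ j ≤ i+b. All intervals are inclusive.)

5

Evaluate at each i in [0,4]:
  i=0: ✓ (witness j=0)
  i=1: ✓ (witness j=3)
  i=2: ✓ (witness j=3)
  i=3: ✓ (witness j=3)
  i=4: ✓ (witness j=4)
Positions where it holds: {0, 1, 2, 3, 4} → 5.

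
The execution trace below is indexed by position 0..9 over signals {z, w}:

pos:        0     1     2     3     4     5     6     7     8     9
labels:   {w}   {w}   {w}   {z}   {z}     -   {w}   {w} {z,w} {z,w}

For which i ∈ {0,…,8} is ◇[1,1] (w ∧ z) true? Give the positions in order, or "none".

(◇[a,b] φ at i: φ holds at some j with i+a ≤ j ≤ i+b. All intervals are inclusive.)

Evaluate at each i in [0,8]:
  i=0: ✗ (none in [1,1])
  i=1: ✗ (none in [2,2])
  i=2: ✗ (none in [3,3])
  i=3: ✗ (none in [4,4])
  i=4: ✗ (none in [5,5])
  i=5: ✗ (none in [6,6])
  i=6: ✗ (none in [7,7])
  i=7: ✓ (witness j=8)
  i=8: ✓ (witness j=9)

7, 8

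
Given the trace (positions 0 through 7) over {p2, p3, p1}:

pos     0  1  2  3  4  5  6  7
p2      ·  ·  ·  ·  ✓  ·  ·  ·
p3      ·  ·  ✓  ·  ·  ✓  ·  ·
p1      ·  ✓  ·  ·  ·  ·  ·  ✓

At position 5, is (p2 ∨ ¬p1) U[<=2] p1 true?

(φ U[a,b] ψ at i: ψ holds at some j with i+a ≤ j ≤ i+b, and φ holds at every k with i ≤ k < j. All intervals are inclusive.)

Need some j in [5,7] with p1, and (p2 ∨ ¬p1) at every k in [5,j-1].
  j=5: p1 false.
  j=6: p1 false.
  j=7: p1 holds; (p2 ∨ ¬p1) holds at every k in [5,6] → satisfied.

Holds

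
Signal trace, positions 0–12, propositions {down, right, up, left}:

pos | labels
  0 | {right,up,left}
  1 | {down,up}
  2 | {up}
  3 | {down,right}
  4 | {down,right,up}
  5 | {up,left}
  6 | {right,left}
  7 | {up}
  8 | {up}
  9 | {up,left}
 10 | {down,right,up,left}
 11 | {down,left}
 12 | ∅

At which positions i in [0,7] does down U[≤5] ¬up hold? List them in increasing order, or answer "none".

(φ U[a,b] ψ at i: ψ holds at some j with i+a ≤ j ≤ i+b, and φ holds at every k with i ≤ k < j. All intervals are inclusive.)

3, 6

Evaluate at each i in [0,7]:
  i=0: ✗ (lhs fails at k=0 before rhs at j=3)
  i=1: ✗ (lhs fails at k=2 before rhs at j=3)
  i=2: ✗ (lhs fails at k=2 before rhs at j=3)
  i=3: ✓ (rhs at j=3)
  i=4: ✗ (lhs fails at k=5 before rhs at j=6)
  i=5: ✗ (lhs fails at k=5 before rhs at j=6)
  i=6: ✓ (rhs at j=6)
  i=7: ✗ (lhs fails at k=7 before rhs at j=11)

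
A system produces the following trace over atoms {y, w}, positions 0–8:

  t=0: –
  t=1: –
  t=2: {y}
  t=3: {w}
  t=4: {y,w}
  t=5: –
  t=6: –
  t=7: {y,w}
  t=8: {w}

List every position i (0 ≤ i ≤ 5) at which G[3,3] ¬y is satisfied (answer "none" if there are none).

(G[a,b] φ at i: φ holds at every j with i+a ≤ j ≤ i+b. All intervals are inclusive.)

0, 2, 3, 5

Evaluate at each i in [0,5]:
  i=0: ✓ (all of [3,3])
  i=1: ✗ (fails at j=4)
  i=2: ✓ (all of [5,5])
  i=3: ✓ (all of [6,6])
  i=4: ✗ (fails at j=7)
  i=5: ✓ (all of [8,8])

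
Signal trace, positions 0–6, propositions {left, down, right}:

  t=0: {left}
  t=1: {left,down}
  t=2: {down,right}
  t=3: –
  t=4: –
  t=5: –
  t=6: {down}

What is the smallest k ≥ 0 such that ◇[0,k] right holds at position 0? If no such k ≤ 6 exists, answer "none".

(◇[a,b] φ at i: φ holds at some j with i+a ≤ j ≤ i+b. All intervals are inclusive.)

Scan j = 0,1,… for right:
  j=0: fails
  j=1: fails
  j=2: holds
First hit at j=2, so smallest k = 2-0 = 2.

2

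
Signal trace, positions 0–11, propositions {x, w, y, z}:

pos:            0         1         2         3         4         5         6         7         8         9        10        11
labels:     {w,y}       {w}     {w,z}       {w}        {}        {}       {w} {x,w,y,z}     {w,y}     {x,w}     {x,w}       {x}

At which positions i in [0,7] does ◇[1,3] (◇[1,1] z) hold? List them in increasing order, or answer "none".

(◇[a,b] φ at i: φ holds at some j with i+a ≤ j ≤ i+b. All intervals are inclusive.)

0, 3, 4, 5

Evaluate at each i in [0,7]:
  i=0: ✓ (witness j=1)
  i=1: ✗ (none in [2,4])
  i=2: ✗ (none in [3,5])
  i=3: ✓ (witness j=6)
  i=4: ✓ (witness j=6)
  i=5: ✓ (witness j=6)
  i=6: ✗ (none in [7,9])
  i=7: ✗ (none in [8,10])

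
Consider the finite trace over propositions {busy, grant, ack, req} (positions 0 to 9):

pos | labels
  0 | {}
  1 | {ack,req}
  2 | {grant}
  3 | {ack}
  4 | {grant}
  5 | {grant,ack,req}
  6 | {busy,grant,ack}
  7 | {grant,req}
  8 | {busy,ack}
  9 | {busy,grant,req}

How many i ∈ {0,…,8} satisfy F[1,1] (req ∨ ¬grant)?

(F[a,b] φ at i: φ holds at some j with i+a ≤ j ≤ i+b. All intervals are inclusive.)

Evaluate at each i in [0,8]:
  i=0: ✓ (witness j=1)
  i=1: ✗ (none in [2,2])
  i=2: ✓ (witness j=3)
  i=3: ✗ (none in [4,4])
  i=4: ✓ (witness j=5)
  i=5: ✗ (none in [6,6])
  i=6: ✓ (witness j=7)
  i=7: ✓ (witness j=8)
  i=8: ✓ (witness j=9)
Positions where it holds: {0, 2, 4, 6, 7, 8} → 6.

6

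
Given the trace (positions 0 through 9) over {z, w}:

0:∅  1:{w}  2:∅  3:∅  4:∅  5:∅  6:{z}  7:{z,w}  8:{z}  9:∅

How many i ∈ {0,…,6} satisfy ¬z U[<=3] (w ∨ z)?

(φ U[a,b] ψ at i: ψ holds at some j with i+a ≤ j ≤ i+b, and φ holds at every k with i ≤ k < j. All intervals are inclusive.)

6

Evaluate at each i in [0,6]:
  i=0: ✓ (rhs at j=1; lhs holds on [0,0])
  i=1: ✓ (rhs at j=1)
  i=2: ✗ (no rhs in [2,5])
  i=3: ✓ (rhs at j=6; lhs holds on [3,5])
  i=4: ✓ (rhs at j=6; lhs holds on [4,5])
  i=5: ✓ (rhs at j=6; lhs holds on [5,5])
  i=6: ✓ (rhs at j=6)
Positions where it holds: {0, 1, 3, 4, 5, 6} → 6.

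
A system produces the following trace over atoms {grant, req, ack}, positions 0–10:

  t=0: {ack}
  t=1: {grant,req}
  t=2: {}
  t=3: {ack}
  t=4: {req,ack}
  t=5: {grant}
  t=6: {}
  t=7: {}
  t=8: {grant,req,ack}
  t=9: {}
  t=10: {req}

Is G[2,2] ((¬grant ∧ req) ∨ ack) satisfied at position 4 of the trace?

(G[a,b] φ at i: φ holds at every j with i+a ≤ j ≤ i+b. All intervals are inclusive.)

No

Check ((¬grant ∧ req) ∨ ack) at every j in [6,6]:
  j=6: false
Fails at j=6 → formula fails.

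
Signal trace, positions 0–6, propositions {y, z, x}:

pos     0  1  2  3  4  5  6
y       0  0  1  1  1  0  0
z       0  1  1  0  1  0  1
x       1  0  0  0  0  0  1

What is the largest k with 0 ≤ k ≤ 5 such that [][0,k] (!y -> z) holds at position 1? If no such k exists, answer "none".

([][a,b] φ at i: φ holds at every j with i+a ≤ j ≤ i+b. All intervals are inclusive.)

(!y -> z) must hold from j=1 onward; find where it first fails.
  j=1: holds
  j=2: holds
  j=3: holds
  j=4: holds
  j=5: fails
Holds on [1,4], so largest k = 3.

3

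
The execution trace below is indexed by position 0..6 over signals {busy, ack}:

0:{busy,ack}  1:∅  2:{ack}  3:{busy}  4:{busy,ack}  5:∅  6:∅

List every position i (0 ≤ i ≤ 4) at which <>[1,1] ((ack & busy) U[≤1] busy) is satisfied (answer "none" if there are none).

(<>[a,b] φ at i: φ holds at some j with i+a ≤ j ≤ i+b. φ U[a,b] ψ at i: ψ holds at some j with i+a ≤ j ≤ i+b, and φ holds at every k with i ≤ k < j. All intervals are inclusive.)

Evaluate at each i in [0,4]:
  i=0: ✗ (none in [1,1])
  i=1: ✗ (none in [2,2])
  i=2: ✓ (witness j=3)
  i=3: ✓ (witness j=4)
  i=4: ✗ (none in [5,5])

2, 3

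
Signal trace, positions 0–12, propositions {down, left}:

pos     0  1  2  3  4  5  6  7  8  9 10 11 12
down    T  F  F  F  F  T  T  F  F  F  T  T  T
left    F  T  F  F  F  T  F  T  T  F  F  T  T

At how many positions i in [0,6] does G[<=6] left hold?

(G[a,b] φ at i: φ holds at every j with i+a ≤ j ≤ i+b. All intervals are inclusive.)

Evaluate at each i in [0,6]:
  i=0: ✗ (fails at j=0)
  i=1: ✗ (fails at j=2)
  i=2: ✗ (fails at j=2)
  i=3: ✗ (fails at j=3)
  i=4: ✗ (fails at j=4)
  i=5: ✗ (fails at j=6)
  i=6: ✗ (fails at j=6)
Positions where it holds: {} → 0.

0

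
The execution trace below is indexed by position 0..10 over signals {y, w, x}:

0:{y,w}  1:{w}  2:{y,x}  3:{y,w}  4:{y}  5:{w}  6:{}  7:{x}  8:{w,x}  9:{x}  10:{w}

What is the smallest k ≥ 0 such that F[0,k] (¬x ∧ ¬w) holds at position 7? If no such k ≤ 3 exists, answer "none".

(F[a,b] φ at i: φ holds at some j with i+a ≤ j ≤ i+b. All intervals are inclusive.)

Scan j = 7,8,… for (¬x ∧ ¬w):
  j=7: fails
  j=8: fails
  j=9: fails
  j=10: fails
No j in [7,10] satisfies it → none.

none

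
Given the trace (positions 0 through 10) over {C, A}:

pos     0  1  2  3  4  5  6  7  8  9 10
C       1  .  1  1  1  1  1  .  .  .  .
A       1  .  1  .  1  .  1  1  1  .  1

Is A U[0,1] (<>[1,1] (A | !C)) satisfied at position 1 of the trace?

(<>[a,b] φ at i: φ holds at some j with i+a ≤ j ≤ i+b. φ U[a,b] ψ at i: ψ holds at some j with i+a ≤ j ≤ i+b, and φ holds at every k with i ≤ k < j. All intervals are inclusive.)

Holds

Need some j in [1,2] with <>[1,1] (A | !C), and A at every k in [1,j-1].
  j=1: <>[1,1] (A | !C) holds; no prefix to check → satisfied.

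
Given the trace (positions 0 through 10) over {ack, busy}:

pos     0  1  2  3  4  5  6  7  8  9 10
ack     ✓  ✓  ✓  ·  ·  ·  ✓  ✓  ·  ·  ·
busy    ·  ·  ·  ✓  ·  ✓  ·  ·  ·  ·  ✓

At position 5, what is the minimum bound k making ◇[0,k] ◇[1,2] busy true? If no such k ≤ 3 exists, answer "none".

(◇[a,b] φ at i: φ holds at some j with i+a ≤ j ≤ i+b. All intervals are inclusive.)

3

Scan j = 5,6,… for ◇[1,2] busy:
  j=5: fails
  j=6: fails
  j=7: fails
  j=8: holds
First hit at j=8, so smallest k = 8-5 = 3.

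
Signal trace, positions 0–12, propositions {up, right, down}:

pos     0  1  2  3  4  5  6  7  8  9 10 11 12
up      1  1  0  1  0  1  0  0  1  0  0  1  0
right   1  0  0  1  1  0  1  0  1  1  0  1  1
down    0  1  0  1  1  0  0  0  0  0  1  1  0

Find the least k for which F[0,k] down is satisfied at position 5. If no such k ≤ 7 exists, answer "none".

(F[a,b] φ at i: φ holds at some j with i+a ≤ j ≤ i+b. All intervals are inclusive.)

Scan j = 5,6,… for down:
  j=5: fails
  j=6: fails
  j=7: fails
  j=8: fails
  j=9: fails
  j=10: holds
First hit at j=10, so smallest k = 10-5 = 5.

5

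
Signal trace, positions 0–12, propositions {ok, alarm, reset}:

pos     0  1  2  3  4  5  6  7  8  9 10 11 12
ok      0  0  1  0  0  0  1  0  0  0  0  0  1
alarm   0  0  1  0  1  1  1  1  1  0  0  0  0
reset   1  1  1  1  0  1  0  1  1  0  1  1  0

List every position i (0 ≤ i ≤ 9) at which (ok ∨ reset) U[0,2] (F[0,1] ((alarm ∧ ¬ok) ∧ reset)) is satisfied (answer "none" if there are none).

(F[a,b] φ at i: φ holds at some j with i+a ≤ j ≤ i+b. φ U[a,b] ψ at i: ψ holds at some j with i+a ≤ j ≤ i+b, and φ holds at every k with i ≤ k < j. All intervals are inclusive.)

2, 3, 4, 5, 6, 7, 8

Evaluate at each i in [0,9]:
  i=0: ✗ (no rhs in [0,2])
  i=1: ✗ (no rhs in [1,3])
  i=2: ✓ (rhs at j=4; lhs holds on [2,3])
  i=3: ✓ (rhs at j=4; lhs holds on [3,3])
  i=4: ✓ (rhs at j=4)
  i=5: ✓ (rhs at j=5)
  i=6: ✓ (rhs at j=6)
  i=7: ✓ (rhs at j=7)
  i=8: ✓ (rhs at j=8)
  i=9: ✗ (no rhs in [9,11])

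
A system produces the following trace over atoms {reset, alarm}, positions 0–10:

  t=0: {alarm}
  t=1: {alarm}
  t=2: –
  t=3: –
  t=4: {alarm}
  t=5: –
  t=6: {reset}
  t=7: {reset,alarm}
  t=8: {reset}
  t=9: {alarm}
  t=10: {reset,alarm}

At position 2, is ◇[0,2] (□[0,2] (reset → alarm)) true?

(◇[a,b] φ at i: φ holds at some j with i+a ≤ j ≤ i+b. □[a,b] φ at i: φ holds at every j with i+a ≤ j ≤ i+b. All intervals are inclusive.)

Check □[0,2] (reset → alarm) at each j in [2,4]:
  j=2: holds on [2,4]
  j=3: holds on [3,5]
  j=4: fails at 6
Found at j=2 → formula holds.

Holds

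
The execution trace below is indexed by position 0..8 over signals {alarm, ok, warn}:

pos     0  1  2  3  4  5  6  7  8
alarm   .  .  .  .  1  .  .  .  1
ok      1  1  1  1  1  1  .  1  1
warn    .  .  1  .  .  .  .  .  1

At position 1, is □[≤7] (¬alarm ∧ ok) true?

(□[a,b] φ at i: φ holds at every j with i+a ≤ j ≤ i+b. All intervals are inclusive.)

Does not hold

Check (¬alarm ∧ ok) at every j in [1,8]:
  j=1: true
  j=2: true
  j=3: true
  j=4: false
  j=5: true
  j=6: false
  j=7: true
  j=8: false
Fails at j=4 → formula fails.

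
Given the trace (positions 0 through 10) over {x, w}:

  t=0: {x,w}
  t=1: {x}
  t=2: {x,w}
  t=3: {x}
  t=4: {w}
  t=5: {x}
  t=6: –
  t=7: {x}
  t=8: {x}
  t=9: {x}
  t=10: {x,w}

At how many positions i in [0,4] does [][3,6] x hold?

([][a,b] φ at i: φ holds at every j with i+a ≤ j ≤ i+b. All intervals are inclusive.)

1

Evaluate at each i in [0,4]:
  i=0: ✗ (fails at j=4)
  i=1: ✗ (fails at j=4)
  i=2: ✗ (fails at j=6)
  i=3: ✗ (fails at j=6)
  i=4: ✓ (all of [7,10])
Positions where it holds: {4} → 1.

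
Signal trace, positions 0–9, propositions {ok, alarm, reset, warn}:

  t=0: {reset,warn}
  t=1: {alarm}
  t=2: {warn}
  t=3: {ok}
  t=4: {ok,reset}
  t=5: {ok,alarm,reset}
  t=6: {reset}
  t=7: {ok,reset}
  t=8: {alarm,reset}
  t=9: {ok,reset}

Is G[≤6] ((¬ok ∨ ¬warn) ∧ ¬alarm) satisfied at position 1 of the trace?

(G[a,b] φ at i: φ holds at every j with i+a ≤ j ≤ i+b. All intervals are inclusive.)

Check ((¬ok ∨ ¬warn) ∧ ¬alarm) at every j in [1,7]:
  j=1: false
  j=2: true
  j=3: true
  j=4: true
  j=5: false
  j=6: true
  j=7: true
Fails at j=1 → formula fails.

Does not hold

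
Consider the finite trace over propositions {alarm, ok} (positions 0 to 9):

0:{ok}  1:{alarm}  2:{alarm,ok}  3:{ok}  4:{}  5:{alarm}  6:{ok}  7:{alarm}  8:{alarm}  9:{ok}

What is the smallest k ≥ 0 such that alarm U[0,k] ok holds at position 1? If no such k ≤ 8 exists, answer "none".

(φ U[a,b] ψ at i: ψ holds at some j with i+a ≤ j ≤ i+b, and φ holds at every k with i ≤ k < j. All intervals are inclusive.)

1

Need earliest j ≥ 1 with ok, and alarm at every k in [1,j-1].
  j=1: rhs fails.
  j=2: rhs holds; lhs holds on [1,1]. k = 1.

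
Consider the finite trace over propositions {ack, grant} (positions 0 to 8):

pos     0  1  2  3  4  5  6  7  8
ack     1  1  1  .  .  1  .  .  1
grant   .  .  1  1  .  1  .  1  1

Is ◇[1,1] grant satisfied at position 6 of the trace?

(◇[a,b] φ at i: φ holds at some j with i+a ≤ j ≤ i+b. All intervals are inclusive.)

Yes

Check grant at each j in [7,7]:
  j=7: true
Found at j=7 → formula holds.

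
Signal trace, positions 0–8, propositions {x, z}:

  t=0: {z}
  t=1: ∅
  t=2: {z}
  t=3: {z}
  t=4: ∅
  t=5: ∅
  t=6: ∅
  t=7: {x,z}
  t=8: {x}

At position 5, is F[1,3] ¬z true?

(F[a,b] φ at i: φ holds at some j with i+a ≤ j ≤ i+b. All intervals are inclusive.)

Check ¬z at each j in [6,8]:
  j=6: true
  j=7: false
  j=8: true
Found at j=6 → formula holds.

Holds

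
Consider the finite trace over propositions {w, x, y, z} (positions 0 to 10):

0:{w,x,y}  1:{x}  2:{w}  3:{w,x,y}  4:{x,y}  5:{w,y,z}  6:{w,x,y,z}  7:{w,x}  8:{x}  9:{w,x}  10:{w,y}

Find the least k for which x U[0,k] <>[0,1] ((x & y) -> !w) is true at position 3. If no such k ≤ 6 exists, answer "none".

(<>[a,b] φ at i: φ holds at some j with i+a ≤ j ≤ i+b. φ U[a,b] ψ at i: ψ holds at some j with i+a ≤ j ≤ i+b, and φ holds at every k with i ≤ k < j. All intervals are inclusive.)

0

Need earliest j ≥ 3 with <>[0,1] ((x & y) -> !w), and x at every k in [3,j-1].
  j=3: rhs holds (empty prefix). k = 0.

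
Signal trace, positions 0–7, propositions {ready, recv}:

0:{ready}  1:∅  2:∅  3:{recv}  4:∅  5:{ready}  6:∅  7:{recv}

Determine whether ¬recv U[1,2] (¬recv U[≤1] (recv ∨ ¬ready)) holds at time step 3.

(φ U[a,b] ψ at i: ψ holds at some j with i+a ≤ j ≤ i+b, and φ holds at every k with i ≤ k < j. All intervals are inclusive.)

No

Need some j in [4,5] with (¬recv U[≤1] (recv ∨ ¬ready)), and ¬recv at every k in [3,j-1].
  j=4: (¬recv U[≤1] (recv ∨ ¬ready)) holds, but ¬recv fails at k=3 → not this j.
  j=5: (¬recv U[≤1] (recv ∨ ¬ready)) holds, but ¬recv fails at k=3 → not this j.
No j in the window works → until fails.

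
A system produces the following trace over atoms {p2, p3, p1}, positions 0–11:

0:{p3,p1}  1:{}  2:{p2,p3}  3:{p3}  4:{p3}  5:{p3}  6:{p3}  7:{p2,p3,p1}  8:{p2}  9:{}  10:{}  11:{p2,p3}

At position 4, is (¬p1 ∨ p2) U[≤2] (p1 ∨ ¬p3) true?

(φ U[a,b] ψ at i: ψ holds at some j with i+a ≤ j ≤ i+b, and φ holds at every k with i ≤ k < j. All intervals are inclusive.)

No

Need some j in [4,6] with (p1 ∨ ¬p3), and (¬p1 ∨ p2) at every k in [4,j-1].
  j=4: (p1 ∨ ¬p3) false.
  j=5: (p1 ∨ ¬p3) false.
  j=6: (p1 ∨ ¬p3) false.
No j in the window works → until fails.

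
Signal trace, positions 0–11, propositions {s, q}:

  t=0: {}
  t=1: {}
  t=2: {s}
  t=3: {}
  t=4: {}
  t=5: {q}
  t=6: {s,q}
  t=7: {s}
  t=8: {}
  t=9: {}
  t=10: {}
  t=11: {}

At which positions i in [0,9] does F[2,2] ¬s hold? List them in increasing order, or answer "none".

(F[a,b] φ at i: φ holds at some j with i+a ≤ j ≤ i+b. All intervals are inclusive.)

1, 2, 3, 6, 7, 8, 9

Evaluate at each i in [0,9]:
  i=0: ✗ (none in [2,2])
  i=1: ✓ (witness j=3)
  i=2: ✓ (witness j=4)
  i=3: ✓ (witness j=5)
  i=4: ✗ (none in [6,6])
  i=5: ✗ (none in [7,7])
  i=6: ✓ (witness j=8)
  i=7: ✓ (witness j=9)
  i=8: ✓ (witness j=10)
  i=9: ✓ (witness j=11)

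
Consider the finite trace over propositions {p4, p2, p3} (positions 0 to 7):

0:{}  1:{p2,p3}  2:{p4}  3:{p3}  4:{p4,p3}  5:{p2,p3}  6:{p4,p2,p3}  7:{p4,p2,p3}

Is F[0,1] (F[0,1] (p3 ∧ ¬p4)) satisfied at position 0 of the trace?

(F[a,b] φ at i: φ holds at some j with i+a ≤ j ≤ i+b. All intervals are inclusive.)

True

Check F[0,1] (p3 ∧ ¬p4) at each j in [0,1]:
  j=0: holds (witness at 1)
  j=1: holds (witness at 1)
Found at j=0 → formula holds.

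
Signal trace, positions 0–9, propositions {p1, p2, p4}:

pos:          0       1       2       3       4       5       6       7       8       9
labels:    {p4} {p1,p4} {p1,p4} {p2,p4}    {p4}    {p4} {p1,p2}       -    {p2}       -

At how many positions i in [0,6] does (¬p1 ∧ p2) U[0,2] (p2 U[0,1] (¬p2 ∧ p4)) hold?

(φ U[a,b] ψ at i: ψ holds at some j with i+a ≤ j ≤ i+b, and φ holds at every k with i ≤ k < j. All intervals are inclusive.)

Evaluate at each i in [0,6]:
  i=0: ✓ (rhs at j=0)
  i=1: ✓ (rhs at j=1)
  i=2: ✓ (rhs at j=2)
  i=3: ✓ (rhs at j=3)
  i=4: ✓ (rhs at j=4)
  i=5: ✓ (rhs at j=5)
  i=6: ✗ (no rhs in [6,8])
Positions where it holds: {0, 1, 2, 3, 4, 5} → 6.

6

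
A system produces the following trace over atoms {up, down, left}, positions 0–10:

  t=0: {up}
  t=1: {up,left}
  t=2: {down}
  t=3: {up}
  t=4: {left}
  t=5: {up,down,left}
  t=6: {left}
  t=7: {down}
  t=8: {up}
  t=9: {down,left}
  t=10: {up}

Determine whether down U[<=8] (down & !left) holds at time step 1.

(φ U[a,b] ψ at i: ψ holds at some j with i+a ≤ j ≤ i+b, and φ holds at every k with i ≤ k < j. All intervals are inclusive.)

Need some j in [1,9] with (down & !left), and down at every k in [1,j-1].
  j=1: (down & !left) false.
  j=2: (down & !left) holds, but down fails at k=1 → not this j.
  j=3: (down & !left) false.
  j=4: (down & !left) false.
  j=5: (down & !left) false.
  j=6: (down & !left) false.
  j=7: (down & !left) holds, but down fails at k=1 → not this j.
  j=8: (down & !left) false.
  j=9: (down & !left) false.
No j in the window works → until fails.

Does not hold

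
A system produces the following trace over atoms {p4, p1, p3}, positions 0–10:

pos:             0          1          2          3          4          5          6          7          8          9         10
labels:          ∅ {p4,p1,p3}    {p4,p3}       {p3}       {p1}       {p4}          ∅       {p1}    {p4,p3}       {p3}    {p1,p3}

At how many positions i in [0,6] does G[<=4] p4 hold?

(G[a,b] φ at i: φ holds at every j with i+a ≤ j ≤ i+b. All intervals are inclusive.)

Evaluate at each i in [0,6]:
  i=0: ✗ (fails at j=0)
  i=1: ✗ (fails at j=3)
  i=2: ✗ (fails at j=3)
  i=3: ✗ (fails at j=3)
  i=4: ✗ (fails at j=4)
  i=5: ✗ (fails at j=6)
  i=6: ✗ (fails at j=6)
Positions where it holds: {} → 0.

0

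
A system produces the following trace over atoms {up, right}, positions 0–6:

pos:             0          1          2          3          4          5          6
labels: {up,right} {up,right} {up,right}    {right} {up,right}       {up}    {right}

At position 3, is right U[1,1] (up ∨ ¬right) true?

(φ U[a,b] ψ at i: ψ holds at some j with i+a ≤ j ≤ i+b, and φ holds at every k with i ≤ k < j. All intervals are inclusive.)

Need some j in [4,4] with (up ∨ ¬right), and right at every k in [3,j-1].
  j=4: (up ∨ ¬right) holds; right holds at every k in [3,3] → satisfied.

Holds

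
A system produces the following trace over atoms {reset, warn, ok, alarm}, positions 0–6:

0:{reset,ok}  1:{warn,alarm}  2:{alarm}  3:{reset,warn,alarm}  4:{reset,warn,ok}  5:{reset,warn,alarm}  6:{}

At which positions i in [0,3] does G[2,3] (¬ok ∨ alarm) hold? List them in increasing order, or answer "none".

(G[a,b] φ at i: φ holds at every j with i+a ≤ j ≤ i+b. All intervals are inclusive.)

0, 3

Evaluate at each i in [0,3]:
  i=0: ✓ (all of [2,3])
  i=1: ✗ (fails at j=4)
  i=2: ✗ (fails at j=4)
  i=3: ✓ (all of [5,6])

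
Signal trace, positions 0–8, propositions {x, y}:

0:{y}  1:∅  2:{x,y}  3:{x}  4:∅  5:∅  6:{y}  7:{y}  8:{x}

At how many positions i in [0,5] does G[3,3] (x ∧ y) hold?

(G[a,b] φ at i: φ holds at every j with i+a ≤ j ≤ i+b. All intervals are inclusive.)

Evaluate at each i in [0,5]:
  i=0: ✗ (fails at j=3)
  i=1: ✗ (fails at j=4)
  i=2: ✗ (fails at j=5)
  i=3: ✗ (fails at j=6)
  i=4: ✗ (fails at j=7)
  i=5: ✗ (fails at j=8)
Positions where it holds: {} → 0.

0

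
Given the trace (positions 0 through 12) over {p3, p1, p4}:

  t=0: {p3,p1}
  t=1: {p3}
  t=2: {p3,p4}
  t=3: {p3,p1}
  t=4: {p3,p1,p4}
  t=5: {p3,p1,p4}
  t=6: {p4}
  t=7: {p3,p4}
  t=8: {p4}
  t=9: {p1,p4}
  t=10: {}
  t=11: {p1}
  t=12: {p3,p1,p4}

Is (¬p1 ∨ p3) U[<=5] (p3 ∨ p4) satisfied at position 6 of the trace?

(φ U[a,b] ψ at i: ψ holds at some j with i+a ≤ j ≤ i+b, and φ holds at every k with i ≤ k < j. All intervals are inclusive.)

Need some j in [6,11] with (p3 ∨ p4), and (¬p1 ∨ p3) at every k in [6,j-1].
  j=6: (p3 ∨ p4) holds; no prefix to check → satisfied.

Yes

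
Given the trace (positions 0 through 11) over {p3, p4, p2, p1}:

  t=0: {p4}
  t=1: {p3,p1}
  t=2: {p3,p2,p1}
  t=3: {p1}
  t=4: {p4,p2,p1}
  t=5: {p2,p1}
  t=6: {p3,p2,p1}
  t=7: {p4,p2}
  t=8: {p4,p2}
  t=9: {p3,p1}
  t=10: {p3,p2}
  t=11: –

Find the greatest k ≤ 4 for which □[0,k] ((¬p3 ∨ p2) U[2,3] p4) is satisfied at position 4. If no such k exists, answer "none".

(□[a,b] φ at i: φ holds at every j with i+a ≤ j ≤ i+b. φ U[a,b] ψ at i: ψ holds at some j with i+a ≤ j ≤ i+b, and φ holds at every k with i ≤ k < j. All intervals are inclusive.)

2

((¬p3 ∨ p2) U[2,3] p4) must hold from j=4 onward; find where it first fails.
  j=4: holds
  j=5: holds
  j=6: holds
  j=7: fails
Holds on [4,6], so largest k = 2.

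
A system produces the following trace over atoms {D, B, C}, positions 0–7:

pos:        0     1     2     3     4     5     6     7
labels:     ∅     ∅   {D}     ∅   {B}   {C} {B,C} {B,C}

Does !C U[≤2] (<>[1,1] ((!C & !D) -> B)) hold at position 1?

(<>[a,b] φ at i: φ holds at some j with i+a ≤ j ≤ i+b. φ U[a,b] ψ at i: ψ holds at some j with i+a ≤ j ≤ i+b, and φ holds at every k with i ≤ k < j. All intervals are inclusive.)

Holds

Need some j in [1,3] with <>[1,1] ((!C & !D) -> B), and !C at every k in [1,j-1].
  j=1: <>[1,1] ((!C & !D) -> B) holds; no prefix to check → satisfied.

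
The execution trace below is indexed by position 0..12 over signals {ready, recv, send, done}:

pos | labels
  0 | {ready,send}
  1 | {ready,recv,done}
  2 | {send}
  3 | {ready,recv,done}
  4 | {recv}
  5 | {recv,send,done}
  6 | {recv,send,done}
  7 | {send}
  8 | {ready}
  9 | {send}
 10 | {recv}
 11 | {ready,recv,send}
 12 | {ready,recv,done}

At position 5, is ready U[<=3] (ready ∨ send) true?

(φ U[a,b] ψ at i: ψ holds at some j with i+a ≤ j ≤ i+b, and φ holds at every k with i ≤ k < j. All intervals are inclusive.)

Yes

Need some j in [5,8] with (ready ∨ send), and ready at every k in [5,j-1].
  j=5: (ready ∨ send) holds; no prefix to check → satisfied.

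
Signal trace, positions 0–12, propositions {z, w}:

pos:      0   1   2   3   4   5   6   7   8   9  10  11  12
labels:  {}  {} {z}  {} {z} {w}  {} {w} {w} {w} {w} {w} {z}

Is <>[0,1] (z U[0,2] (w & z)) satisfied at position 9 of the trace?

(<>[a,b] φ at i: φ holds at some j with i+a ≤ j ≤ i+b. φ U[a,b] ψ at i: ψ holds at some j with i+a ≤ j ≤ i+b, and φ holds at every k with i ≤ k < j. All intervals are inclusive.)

False

Check (z U[0,2] (w & z)) at each j in [9,10]:
  j=9: fails
  j=10: fails
No position in the window satisfies it → formula fails.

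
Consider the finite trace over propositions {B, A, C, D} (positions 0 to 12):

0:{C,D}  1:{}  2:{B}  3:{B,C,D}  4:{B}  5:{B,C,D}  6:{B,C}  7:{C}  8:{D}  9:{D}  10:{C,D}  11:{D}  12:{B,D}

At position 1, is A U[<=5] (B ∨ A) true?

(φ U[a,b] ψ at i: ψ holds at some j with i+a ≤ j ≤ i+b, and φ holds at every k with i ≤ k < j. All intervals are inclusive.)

Need some j in [1,6] with (B ∨ A), and A at every k in [1,j-1].
  j=1: (B ∨ A) false.
  j=2: (B ∨ A) holds, but A fails at k=1 → not this j.
  j=3: (B ∨ A) holds, but A fails at k=1 → not this j.
  j=4: (B ∨ A) holds, but A fails at k=1 → not this j.
  j=5: (B ∨ A) holds, but A fails at k=1 → not this j.
  j=6: (B ∨ A) holds, but A fails at k=1 → not this j.
No j in the window works → until fails.

No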